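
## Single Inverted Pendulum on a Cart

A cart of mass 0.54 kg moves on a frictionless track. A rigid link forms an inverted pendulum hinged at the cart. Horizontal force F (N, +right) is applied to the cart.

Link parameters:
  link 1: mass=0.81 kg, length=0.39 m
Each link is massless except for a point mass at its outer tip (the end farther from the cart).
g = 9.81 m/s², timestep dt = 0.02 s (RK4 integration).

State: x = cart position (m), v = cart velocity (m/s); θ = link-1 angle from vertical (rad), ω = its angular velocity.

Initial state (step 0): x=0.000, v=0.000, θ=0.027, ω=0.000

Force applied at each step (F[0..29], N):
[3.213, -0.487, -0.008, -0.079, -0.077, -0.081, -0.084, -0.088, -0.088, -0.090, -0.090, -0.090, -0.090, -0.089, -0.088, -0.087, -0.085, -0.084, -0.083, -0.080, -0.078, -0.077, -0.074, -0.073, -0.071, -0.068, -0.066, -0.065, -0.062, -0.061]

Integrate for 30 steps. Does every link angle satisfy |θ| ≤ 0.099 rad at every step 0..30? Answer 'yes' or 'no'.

Answer: yes

Derivation:
apply F[0]=+3.213 → step 1: x=0.001, v=0.111, θ=0.024, ω=-0.272
apply F[1]=-0.487 → step 2: x=0.003, v=0.087, θ=0.020, ω=-0.198
apply F[2]=-0.008 → step 3: x=0.005, v=0.081, θ=0.016, ω=-0.175
apply F[3]=-0.079 → step 4: x=0.006, v=0.074, θ=0.013, ω=-0.150
apply F[4]=-0.077 → step 5: x=0.008, v=0.068, θ=0.010, ω=-0.129
apply F[5]=-0.081 → step 6: x=0.009, v=0.063, θ=0.007, ω=-0.110
apply F[6]=-0.084 → step 7: x=0.010, v=0.058, θ=0.005, ω=-0.094
apply F[7]=-0.088 → step 8: x=0.011, v=0.053, θ=0.004, ω=-0.080
apply F[8]=-0.088 → step 9: x=0.012, v=0.049, θ=0.002, ω=-0.068
apply F[9]=-0.090 → step 10: x=0.013, v=0.045, θ=0.001, ω=-0.058
apply F[10]=-0.090 → step 11: x=0.014, v=0.042, θ=-0.000, ω=-0.049
apply F[11]=-0.090 → step 12: x=0.015, v=0.038, θ=-0.001, ω=-0.041
apply F[12]=-0.090 → step 13: x=0.016, v=0.036, θ=-0.002, ω=-0.034
apply F[13]=-0.089 → step 14: x=0.016, v=0.033, θ=-0.002, ω=-0.028
apply F[14]=-0.088 → step 15: x=0.017, v=0.030, θ=-0.003, ω=-0.023
apply F[15]=-0.087 → step 16: x=0.018, v=0.028, θ=-0.003, ω=-0.019
apply F[16]=-0.085 → step 17: x=0.018, v=0.026, θ=-0.004, ω=-0.015
apply F[17]=-0.084 → step 18: x=0.019, v=0.024, θ=-0.004, ω=-0.012
apply F[18]=-0.083 → step 19: x=0.019, v=0.022, θ=-0.004, ω=-0.009
apply F[19]=-0.080 → step 20: x=0.020, v=0.020, θ=-0.004, ω=-0.006
apply F[20]=-0.078 → step 21: x=0.020, v=0.019, θ=-0.004, ω=-0.004
apply F[21]=-0.077 → step 22: x=0.020, v=0.017, θ=-0.004, ω=-0.003
apply F[22]=-0.074 → step 23: x=0.021, v=0.016, θ=-0.004, ω=-0.001
apply F[23]=-0.073 → step 24: x=0.021, v=0.014, θ=-0.004, ω=0.000
apply F[24]=-0.071 → step 25: x=0.021, v=0.013, θ=-0.004, ω=0.001
apply F[25]=-0.068 → step 26: x=0.021, v=0.012, θ=-0.004, ω=0.002
apply F[26]=-0.066 → step 27: x=0.022, v=0.011, θ=-0.004, ω=0.003
apply F[27]=-0.065 → step 28: x=0.022, v=0.009, θ=-0.004, ω=0.003
apply F[28]=-0.062 → step 29: x=0.022, v=0.008, θ=-0.004, ω=0.004
apply F[29]=-0.061 → step 30: x=0.022, v=0.007, θ=-0.004, ω=0.004
Max |angle| over trajectory = 0.027 rad; bound = 0.099 → within bound.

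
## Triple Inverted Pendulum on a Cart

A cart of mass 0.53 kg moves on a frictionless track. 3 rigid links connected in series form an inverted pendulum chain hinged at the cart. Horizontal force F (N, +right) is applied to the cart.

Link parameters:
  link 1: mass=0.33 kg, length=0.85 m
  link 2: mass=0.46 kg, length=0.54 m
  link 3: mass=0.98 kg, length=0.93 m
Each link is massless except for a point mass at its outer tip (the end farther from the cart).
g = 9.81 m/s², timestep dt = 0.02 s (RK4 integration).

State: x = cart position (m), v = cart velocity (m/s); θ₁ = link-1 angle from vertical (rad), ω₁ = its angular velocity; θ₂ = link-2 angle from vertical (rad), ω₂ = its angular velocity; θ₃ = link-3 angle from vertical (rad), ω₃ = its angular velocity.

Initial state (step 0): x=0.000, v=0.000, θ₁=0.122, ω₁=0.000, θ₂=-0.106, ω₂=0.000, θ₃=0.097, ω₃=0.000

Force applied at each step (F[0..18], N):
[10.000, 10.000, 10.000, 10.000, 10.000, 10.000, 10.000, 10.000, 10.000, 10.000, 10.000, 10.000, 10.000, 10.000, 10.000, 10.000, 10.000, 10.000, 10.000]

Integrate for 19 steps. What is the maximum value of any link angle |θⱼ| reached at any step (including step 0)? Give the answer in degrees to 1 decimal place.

apply F[0]=+10.000 → step 1: x=0.003, v=0.305, θ₁=0.121, ω₁=-0.129, θ₂=-0.111, ω₂=-0.538, θ₃=0.098, ω₃=0.117
apply F[1]=+10.000 → step 2: x=0.012, v=0.615, θ₁=0.117, ω₁=-0.268, θ₂=-0.127, ω₂=-1.071, θ₃=0.102, ω₃=0.235
apply F[2]=+10.000 → step 3: x=0.028, v=0.933, θ₁=0.110, ω₁=-0.429, θ₂=-0.154, ω₂=-1.592, θ₃=0.108, ω₃=0.352
apply F[3]=+10.000 → step 4: x=0.050, v=1.263, θ₁=0.099, ω₁=-0.624, θ₂=-0.191, ω₂=-2.083, θ₃=0.116, ω₃=0.463
apply F[4]=+10.000 → step 5: x=0.078, v=1.606, θ₁=0.085, ω₁=-0.865, θ₂=-0.237, ω₂=-2.521, θ₃=0.126, ω₃=0.563
apply F[5]=+10.000 → step 6: x=0.114, v=1.962, θ₁=0.064, ω₁=-1.162, θ₂=-0.291, ω₂=-2.884, θ₃=0.138, ω₃=0.642
apply F[6]=+10.000 → step 7: x=0.157, v=2.329, θ₁=0.038, ω₁=-1.518, θ₂=-0.352, ω₂=-3.149, θ₃=0.151, ω₃=0.693
apply F[7]=+10.000 → step 8: x=0.207, v=2.703, θ₁=0.003, ω₁=-1.933, θ₂=-0.417, ω₂=-3.302, θ₃=0.166, ω₃=0.710
apply F[8]=+10.000 → step 9: x=0.265, v=3.081, θ₁=-0.040, ω₁=-2.403, θ₂=-0.483, ω₂=-3.331, θ₃=0.180, ω₃=0.690
apply F[9]=+10.000 → step 10: x=0.330, v=3.456, θ₁=-0.093, ω₁=-2.919, θ₂=-0.549, ω₂=-3.224, θ₃=0.193, ω₃=0.630
apply F[10]=+10.000 → step 11: x=0.403, v=3.817, θ₁=-0.157, ω₁=-3.470, θ₂=-0.611, ω₂=-2.970, θ₃=0.205, ω₃=0.525
apply F[11]=+10.000 → step 12: x=0.483, v=4.152, θ₁=-0.232, ω₁=-4.037, θ₂=-0.667, ω₂=-2.563, θ₃=0.214, ω₃=0.369
apply F[12]=+10.000 → step 13: x=0.569, v=4.439, θ₁=-0.318, ω₁=-4.593, θ₂=-0.713, ω₂=-2.011, θ₃=0.219, ω₃=0.153
apply F[13]=+10.000 → step 14: x=0.660, v=4.656, θ₁=-0.415, ω₁=-5.103, θ₂=-0.746, ω₂=-1.346, θ₃=0.219, ω₃=-0.130
apply F[14]=+10.000 → step 15: x=0.755, v=4.781, θ₁=-0.522, ω₁=-5.525, θ₂=-0.766, ω₂=-0.639, θ₃=0.213, ω₃=-0.486
apply F[15]=+10.000 → step 16: x=0.851, v=4.804, θ₁=-0.636, ω₁=-5.820, θ₂=-0.772, ω₂=0.011, θ₃=0.199, ω₃=-0.905
apply F[16]=+10.000 → step 17: x=0.946, v=4.735, θ₁=-0.754, ω₁=-5.970, θ₂=-0.767, ω₂=0.500, θ₃=0.177, ω₃=-1.362
apply F[17]=+10.000 → step 18: x=1.040, v=4.606, θ₁=-0.873, ω₁=-5.988, θ₂=-0.754, ω₂=0.761, θ₃=0.145, ω₃=-1.818
apply F[18]=+10.000 → step 19: x=1.130, v=4.450, θ₁=-0.993, ω₁=-5.908, θ₂=-0.738, ω₂=0.790, θ₃=0.104, ω₃=-2.242
Max |angle| over trajectory = 0.993 rad = 56.9°.

Answer: 56.9°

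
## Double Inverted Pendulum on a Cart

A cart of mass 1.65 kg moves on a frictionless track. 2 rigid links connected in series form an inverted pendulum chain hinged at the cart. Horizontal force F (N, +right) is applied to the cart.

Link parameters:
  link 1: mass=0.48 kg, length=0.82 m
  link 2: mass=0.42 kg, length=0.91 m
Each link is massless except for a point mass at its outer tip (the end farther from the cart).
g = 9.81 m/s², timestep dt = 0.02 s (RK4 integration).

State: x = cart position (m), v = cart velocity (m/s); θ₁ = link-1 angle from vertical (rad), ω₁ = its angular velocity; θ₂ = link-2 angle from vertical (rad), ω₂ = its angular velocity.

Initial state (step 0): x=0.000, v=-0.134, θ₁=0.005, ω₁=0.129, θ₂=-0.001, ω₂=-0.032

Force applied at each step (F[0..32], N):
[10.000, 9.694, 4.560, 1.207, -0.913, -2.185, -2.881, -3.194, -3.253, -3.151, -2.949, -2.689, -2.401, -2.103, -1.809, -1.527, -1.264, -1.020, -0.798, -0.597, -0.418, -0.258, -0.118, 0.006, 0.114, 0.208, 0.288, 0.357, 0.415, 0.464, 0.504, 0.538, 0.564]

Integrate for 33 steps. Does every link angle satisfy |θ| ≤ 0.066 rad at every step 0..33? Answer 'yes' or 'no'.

apply F[0]=+10.000 → step 1: x=-0.001, v=-0.013, θ₁=0.006, ω₁=-0.015, θ₂=-0.002, ω₂=-0.035
apply F[1]=+9.694 → step 2: x=-0.001, v=0.103, θ₁=0.004, ω₁=-0.155, θ₂=-0.002, ω₂=-0.038
apply F[2]=+4.560 → step 3: x=0.002, v=0.158, θ₁=0.001, ω₁=-0.220, θ₂=-0.003, ω₂=-0.040
apply F[3]=+1.207 → step 4: x=0.005, v=0.173, θ₁=-0.004, ω₁=-0.238, θ₂=-0.004, ω₂=-0.041
apply F[4]=-0.913 → step 5: x=0.009, v=0.163, θ₁=-0.009, ω₁=-0.227, θ₂=-0.005, ω₂=-0.040
apply F[5]=-2.185 → step 6: x=0.012, v=0.138, θ₁=-0.013, ω₁=-0.200, θ₂=-0.006, ω₂=-0.038
apply F[6]=-2.881 → step 7: x=0.014, v=0.104, θ₁=-0.016, ω₁=-0.165, θ₂=-0.006, ω₂=-0.034
apply F[7]=-3.194 → step 8: x=0.016, v=0.067, θ₁=-0.019, ω₁=-0.127, θ₂=-0.007, ω₂=-0.030
apply F[8]=-3.253 → step 9: x=0.017, v=0.030, θ₁=-0.022, ω₁=-0.089, θ₂=-0.008, ω₂=-0.025
apply F[9]=-3.151 → step 10: x=0.017, v=-0.006, θ₁=-0.023, ω₁=-0.054, θ₂=-0.008, ω₂=-0.019
apply F[10]=-2.949 → step 11: x=0.017, v=-0.039, θ₁=-0.024, ω₁=-0.022, θ₂=-0.008, ω₂=-0.012
apply F[11]=-2.689 → step 12: x=0.016, v=-0.069, θ₁=-0.024, ω₁=0.006, θ₂=-0.008, ω₂=-0.006
apply F[12]=-2.401 → step 13: x=0.014, v=-0.095, θ₁=-0.024, ω₁=0.029, θ₂=-0.009, ω₂=0.000
apply F[13]=-2.103 → step 14: x=0.012, v=-0.118, θ₁=-0.023, ω₁=0.049, θ₂=-0.008, ω₂=0.006
apply F[14]=-1.809 → step 15: x=0.009, v=-0.138, θ₁=-0.022, ω₁=0.064, θ₂=-0.008, ω₂=0.012
apply F[15]=-1.527 → step 16: x=0.006, v=-0.154, θ₁=-0.020, ω₁=0.076, θ₂=-0.008, ω₂=0.017
apply F[16]=-1.264 → step 17: x=0.003, v=-0.168, θ₁=-0.019, ω₁=0.086, θ₂=-0.008, ω₂=0.021
apply F[17]=-1.020 → step 18: x=-0.000, v=-0.178, θ₁=-0.017, ω₁=0.092, θ₂=-0.007, ω₂=0.026
apply F[18]=-0.798 → step 19: x=-0.004, v=-0.186, θ₁=-0.015, ω₁=0.096, θ₂=-0.007, ω₂=0.029
apply F[19]=-0.597 → step 20: x=-0.008, v=-0.192, θ₁=-0.013, ω₁=0.098, θ₂=-0.006, ω₂=0.032
apply F[20]=-0.418 → step 21: x=-0.012, v=-0.196, θ₁=-0.011, ω₁=0.098, θ₂=-0.005, ω₂=0.035
apply F[21]=-0.258 → step 22: x=-0.016, v=-0.198, θ₁=-0.009, ω₁=0.098, θ₂=-0.005, ω₂=0.037
apply F[22]=-0.118 → step 23: x=-0.020, v=-0.198, θ₁=-0.007, ω₁=0.095, θ₂=-0.004, ω₂=0.039
apply F[23]=+0.006 → step 24: x=-0.024, v=-0.197, θ₁=-0.005, ω₁=0.092, θ₂=-0.003, ω₂=0.040
apply F[24]=+0.114 → step 25: x=-0.027, v=-0.196, θ₁=-0.003, ω₁=0.089, θ₂=-0.002, ω₂=0.040
apply F[25]=+0.208 → step 26: x=-0.031, v=-0.193, θ₁=-0.002, ω₁=0.085, θ₂=-0.001, ω₂=0.041
apply F[26]=+0.288 → step 27: x=-0.035, v=-0.189, θ₁=-0.000, ω₁=0.080, θ₂=-0.001, ω₂=0.041
apply F[27]=+0.357 → step 28: x=-0.039, v=-0.185, θ₁=0.001, ω₁=0.075, θ₂=0.000, ω₂=0.040
apply F[28]=+0.415 → step 29: x=-0.043, v=-0.180, θ₁=0.003, ω₁=0.070, θ₂=0.001, ω₂=0.040
apply F[29]=+0.464 → step 30: x=-0.046, v=-0.175, θ₁=0.004, ω₁=0.065, θ₂=0.002, ω₂=0.039
apply F[30]=+0.504 → step 31: x=-0.050, v=-0.169, θ₁=0.006, ω₁=0.060, θ₂=0.003, ω₂=0.038
apply F[31]=+0.538 → step 32: x=-0.053, v=-0.163, θ₁=0.007, ω₁=0.055, θ₂=0.003, ω₂=0.036
apply F[32]=+0.564 → step 33: x=-0.056, v=-0.157, θ₁=0.008, ω₁=0.050, θ₂=0.004, ω₂=0.035
Max |angle| over trajectory = 0.024 rad; bound = 0.066 → within bound.

Answer: yes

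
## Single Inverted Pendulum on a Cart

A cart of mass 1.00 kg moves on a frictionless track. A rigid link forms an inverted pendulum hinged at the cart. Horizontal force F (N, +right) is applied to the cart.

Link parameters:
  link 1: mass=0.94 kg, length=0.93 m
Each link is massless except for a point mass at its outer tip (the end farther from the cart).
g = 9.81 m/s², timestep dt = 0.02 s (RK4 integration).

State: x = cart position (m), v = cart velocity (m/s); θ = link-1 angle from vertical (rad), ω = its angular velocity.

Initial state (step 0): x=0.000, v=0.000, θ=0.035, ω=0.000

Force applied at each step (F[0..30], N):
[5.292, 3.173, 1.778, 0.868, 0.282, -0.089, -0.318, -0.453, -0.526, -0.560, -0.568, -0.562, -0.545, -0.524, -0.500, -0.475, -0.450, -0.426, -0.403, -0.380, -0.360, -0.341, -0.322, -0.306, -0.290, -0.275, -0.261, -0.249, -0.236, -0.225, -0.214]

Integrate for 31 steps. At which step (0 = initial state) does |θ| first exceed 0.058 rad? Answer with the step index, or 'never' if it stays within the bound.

Answer: never

Derivation:
apply F[0]=+5.292 → step 1: x=0.001, v=0.099, θ=0.034, ω=-0.099
apply F[1]=+3.173 → step 2: x=0.004, v=0.157, θ=0.031, ω=-0.154
apply F[2]=+1.778 → step 3: x=0.007, v=0.187, θ=0.028, ω=-0.180
apply F[3]=+0.868 → step 4: x=0.011, v=0.199, θ=0.024, ω=-0.188
apply F[4]=+0.282 → step 5: x=0.015, v=0.201, θ=0.021, ω=-0.185
apply F[5]=-0.089 → step 6: x=0.019, v=0.196, θ=0.017, ω=-0.175
apply F[6]=-0.318 → step 7: x=0.023, v=0.186, θ=0.014, ω=-0.162
apply F[7]=-0.453 → step 8: x=0.026, v=0.175, θ=0.011, ω=-0.147
apply F[8]=-0.526 → step 9: x=0.030, v=0.163, θ=0.008, ω=-0.132
apply F[9]=-0.560 → step 10: x=0.033, v=0.150, θ=0.005, ω=-0.118
apply F[10]=-0.568 → step 11: x=0.036, v=0.138, θ=0.003, ω=-0.104
apply F[11]=-0.562 → step 12: x=0.038, v=0.127, θ=0.001, ω=-0.091
apply F[12]=-0.545 → step 13: x=0.041, v=0.116, θ=-0.000, ω=-0.079
apply F[13]=-0.524 → step 14: x=0.043, v=0.105, θ=-0.002, ω=-0.068
apply F[14]=-0.500 → step 15: x=0.045, v=0.096, θ=-0.003, ω=-0.058
apply F[15]=-0.475 → step 16: x=0.047, v=0.087, θ=-0.004, ω=-0.050
apply F[16]=-0.450 → step 17: x=0.048, v=0.079, θ=-0.005, ω=-0.042
apply F[17]=-0.426 → step 18: x=0.050, v=0.071, θ=-0.006, ω=-0.035
apply F[18]=-0.403 → step 19: x=0.051, v=0.065, θ=-0.007, ω=-0.029
apply F[19]=-0.380 → step 20: x=0.052, v=0.058, θ=-0.007, ω=-0.024
apply F[20]=-0.360 → step 21: x=0.054, v=0.052, θ=-0.008, ω=-0.019
apply F[21]=-0.341 → step 22: x=0.055, v=0.047, θ=-0.008, ω=-0.015
apply F[22]=-0.322 → step 23: x=0.055, v=0.042, θ=-0.008, ω=-0.011
apply F[23]=-0.306 → step 24: x=0.056, v=0.037, θ=-0.008, ω=-0.008
apply F[24]=-0.290 → step 25: x=0.057, v=0.033, θ=-0.008, ω=-0.005
apply F[25]=-0.275 → step 26: x=0.058, v=0.029, θ=-0.009, ω=-0.003
apply F[26]=-0.261 → step 27: x=0.058, v=0.026, θ=-0.009, ω=-0.001
apply F[27]=-0.249 → step 28: x=0.059, v=0.022, θ=-0.009, ω=0.001
apply F[28]=-0.236 → step 29: x=0.059, v=0.019, θ=-0.009, ω=0.003
apply F[29]=-0.225 → step 30: x=0.059, v=0.016, θ=-0.008, ω=0.004
apply F[30]=-0.214 → step 31: x=0.060, v=0.013, θ=-0.008, ω=0.005
max |θ| = 0.035 ≤ 0.058 over all 32 states.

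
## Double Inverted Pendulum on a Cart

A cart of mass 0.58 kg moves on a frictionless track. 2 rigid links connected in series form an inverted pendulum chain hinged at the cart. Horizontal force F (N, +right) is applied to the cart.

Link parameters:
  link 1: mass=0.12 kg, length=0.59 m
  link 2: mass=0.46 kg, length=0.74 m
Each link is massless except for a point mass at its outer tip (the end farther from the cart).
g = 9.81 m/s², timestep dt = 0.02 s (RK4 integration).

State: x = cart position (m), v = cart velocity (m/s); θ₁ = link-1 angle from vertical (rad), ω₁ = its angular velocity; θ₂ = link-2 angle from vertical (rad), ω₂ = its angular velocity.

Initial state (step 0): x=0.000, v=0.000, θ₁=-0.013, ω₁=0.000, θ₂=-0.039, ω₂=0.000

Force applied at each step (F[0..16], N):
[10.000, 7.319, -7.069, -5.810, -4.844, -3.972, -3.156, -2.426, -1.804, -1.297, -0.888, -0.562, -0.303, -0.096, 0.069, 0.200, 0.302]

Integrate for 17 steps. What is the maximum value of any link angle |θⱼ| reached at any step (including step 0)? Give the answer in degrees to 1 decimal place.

Answer: 3.7°

Derivation:
apply F[0]=+10.000 → step 1: x=0.003, v=0.348, θ₁=-0.019, ω₁=-0.564, θ₂=-0.039, ω₂=-0.030
apply F[1]=+7.319 → step 2: x=0.013, v=0.605, θ₁=-0.034, ω₁=-0.992, θ₂=-0.040, ω₂=-0.047
apply F[2]=-7.069 → step 3: x=0.023, v=0.369, θ₁=-0.050, ω₁=-0.610, θ₂=-0.041, ω₂=-0.044
apply F[3]=-5.810 → step 4: x=0.028, v=0.180, θ₁=-0.059, ω₁=-0.327, θ₂=-0.042, ω₂=-0.025
apply F[4]=-4.844 → step 5: x=0.030, v=0.026, θ₁=-0.064, ω₁=-0.113, θ₂=-0.042, ω₂=0.001
apply F[5]=-3.972 → step 6: x=0.030, v=-0.098, θ₁=-0.065, ω₁=0.045, θ₂=-0.042, ω₂=0.031
apply F[6]=-3.156 → step 7: x=0.027, v=-0.194, θ₁=-0.062, ω₁=0.157, θ₂=-0.041, ω₂=0.061
apply F[7]=-2.426 → step 8: x=0.022, v=-0.266, θ₁=-0.059, ω₁=0.231, θ₂=-0.039, ω₂=0.088
apply F[8]=-1.804 → step 9: x=0.016, v=-0.317, θ₁=-0.054, ω₁=0.276, θ₂=-0.037, ω₂=0.111
apply F[9]=-1.297 → step 10: x=0.010, v=-0.351, θ₁=-0.048, ω₁=0.300, θ₂=-0.035, ω₂=0.129
apply F[10]=-0.888 → step 11: x=0.002, v=-0.373, θ₁=-0.042, ω₁=0.308, θ₂=-0.032, ω₂=0.144
apply F[11]=-0.562 → step 12: x=-0.005, v=-0.385, θ₁=-0.036, ω₁=0.305, θ₂=-0.029, ω₂=0.154
apply F[12]=-0.303 → step 13: x=-0.013, v=-0.389, θ₁=-0.030, ω₁=0.294, θ₂=-0.026, ω₂=0.160
apply F[13]=-0.096 → step 14: x=-0.021, v=-0.387, θ₁=-0.024, ω₁=0.279, θ₂=-0.023, ω₂=0.163
apply F[14]=+0.069 → step 15: x=-0.028, v=-0.381, θ₁=-0.019, ω₁=0.261, θ₂=-0.020, ω₂=0.163
apply F[15]=+0.200 → step 16: x=-0.036, v=-0.371, θ₁=-0.014, ω₁=0.241, θ₂=-0.016, ω₂=0.161
apply F[16]=+0.302 → step 17: x=-0.043, v=-0.358, θ₁=-0.009, ω₁=0.220, θ₂=-0.013, ω₂=0.157
Max |angle| over trajectory = 0.065 rad = 3.7°.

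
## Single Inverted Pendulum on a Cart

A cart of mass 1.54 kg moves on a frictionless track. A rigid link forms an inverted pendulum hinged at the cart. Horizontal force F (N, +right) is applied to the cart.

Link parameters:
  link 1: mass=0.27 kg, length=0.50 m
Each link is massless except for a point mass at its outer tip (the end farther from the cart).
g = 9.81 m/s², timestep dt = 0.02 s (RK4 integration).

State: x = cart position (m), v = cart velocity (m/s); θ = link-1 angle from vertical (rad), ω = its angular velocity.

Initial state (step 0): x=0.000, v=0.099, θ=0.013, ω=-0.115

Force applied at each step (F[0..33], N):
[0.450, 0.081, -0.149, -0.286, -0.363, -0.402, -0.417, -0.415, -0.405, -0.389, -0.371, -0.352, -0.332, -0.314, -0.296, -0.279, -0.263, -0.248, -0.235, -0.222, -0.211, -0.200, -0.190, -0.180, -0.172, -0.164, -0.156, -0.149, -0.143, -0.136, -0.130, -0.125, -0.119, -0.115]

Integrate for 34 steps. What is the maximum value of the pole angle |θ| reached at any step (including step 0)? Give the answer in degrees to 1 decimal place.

Answer: 0.7°

Derivation:
apply F[0]=+0.450 → step 1: x=0.002, v=0.104, θ=0.011, ω=-0.121
apply F[1]=+0.081 → step 2: x=0.004, v=0.105, θ=0.008, ω=-0.119
apply F[2]=-0.149 → step 3: x=0.006, v=0.103, θ=0.006, ω=-0.112
apply F[3]=-0.286 → step 4: x=0.008, v=0.099, θ=0.004, ω=-0.102
apply F[4]=-0.363 → step 5: x=0.010, v=0.094, θ=0.002, ω=-0.091
apply F[5]=-0.402 → step 6: x=0.012, v=0.089, θ=0.000, ω=-0.081
apply F[6]=-0.417 → step 7: x=0.014, v=0.084, θ=-0.001, ω=-0.070
apply F[7]=-0.415 → step 8: x=0.015, v=0.078, θ=-0.003, ω=-0.060
apply F[8]=-0.405 → step 9: x=0.017, v=0.073, θ=-0.004, ω=-0.051
apply F[9]=-0.389 → step 10: x=0.018, v=0.068, θ=-0.005, ω=-0.043
apply F[10]=-0.371 → step 11: x=0.020, v=0.064, θ=-0.006, ω=-0.036
apply F[11]=-0.352 → step 12: x=0.021, v=0.059, θ=-0.006, ω=-0.029
apply F[12]=-0.332 → step 13: x=0.022, v=0.055, θ=-0.007, ω=-0.024
apply F[13]=-0.314 → step 14: x=0.023, v=0.051, θ=-0.007, ω=-0.019
apply F[14]=-0.296 → step 15: x=0.024, v=0.048, θ=-0.007, ω=-0.014
apply F[15]=-0.279 → step 16: x=0.025, v=0.044, θ=-0.008, ω=-0.011
apply F[16]=-0.263 → step 17: x=0.026, v=0.041, θ=-0.008, ω=-0.007
apply F[17]=-0.248 → step 18: x=0.027, v=0.038, θ=-0.008, ω=-0.005
apply F[18]=-0.235 → step 19: x=0.027, v=0.036, θ=-0.008, ω=-0.002
apply F[19]=-0.222 → step 20: x=0.028, v=0.033, θ=-0.008, ω=-0.000
apply F[20]=-0.211 → step 21: x=0.029, v=0.030, θ=-0.008, ω=0.002
apply F[21]=-0.200 → step 22: x=0.029, v=0.028, θ=-0.008, ω=0.003
apply F[22]=-0.190 → step 23: x=0.030, v=0.026, θ=-0.008, ω=0.004
apply F[23]=-0.180 → step 24: x=0.030, v=0.024, θ=-0.008, ω=0.005
apply F[24]=-0.172 → step 25: x=0.031, v=0.022, θ=-0.008, ω=0.006
apply F[25]=-0.164 → step 26: x=0.031, v=0.020, θ=-0.008, ω=0.007
apply F[26]=-0.156 → step 27: x=0.032, v=0.018, θ=-0.007, ω=0.008
apply F[27]=-0.149 → step 28: x=0.032, v=0.017, θ=-0.007, ω=0.008
apply F[28]=-0.143 → step 29: x=0.032, v=0.015, θ=-0.007, ω=0.008
apply F[29]=-0.136 → step 30: x=0.032, v=0.013, θ=-0.007, ω=0.009
apply F[30]=-0.130 → step 31: x=0.033, v=0.012, θ=-0.007, ω=0.009
apply F[31]=-0.125 → step 32: x=0.033, v=0.011, θ=-0.007, ω=0.009
apply F[32]=-0.119 → step 33: x=0.033, v=0.009, θ=-0.006, ω=0.009
apply F[33]=-0.115 → step 34: x=0.033, v=0.008, θ=-0.006, ω=0.009
Max |angle| over trajectory = 0.013 rad = 0.7°.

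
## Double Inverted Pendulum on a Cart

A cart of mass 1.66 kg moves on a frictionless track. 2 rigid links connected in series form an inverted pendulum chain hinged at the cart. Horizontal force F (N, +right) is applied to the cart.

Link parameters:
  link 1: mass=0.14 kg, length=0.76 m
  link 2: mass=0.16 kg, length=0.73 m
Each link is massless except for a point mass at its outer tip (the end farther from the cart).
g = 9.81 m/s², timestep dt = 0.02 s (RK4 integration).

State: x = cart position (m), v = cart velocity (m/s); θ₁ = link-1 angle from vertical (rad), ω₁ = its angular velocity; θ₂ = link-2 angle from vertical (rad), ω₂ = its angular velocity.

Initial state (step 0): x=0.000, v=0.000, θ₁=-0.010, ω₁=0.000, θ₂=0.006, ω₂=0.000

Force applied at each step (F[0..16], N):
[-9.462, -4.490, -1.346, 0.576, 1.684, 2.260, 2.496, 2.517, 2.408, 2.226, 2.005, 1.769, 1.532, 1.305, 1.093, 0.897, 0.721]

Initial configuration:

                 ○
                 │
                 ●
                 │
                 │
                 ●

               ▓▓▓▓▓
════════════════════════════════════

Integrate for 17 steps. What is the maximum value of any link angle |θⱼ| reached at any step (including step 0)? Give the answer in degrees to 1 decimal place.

Answer: 1.1°

Derivation:
apply F[0]=-9.462 → step 1: x=-0.001, v=-0.114, θ₁=-0.009, ω₁=0.142, θ₂=0.006, ω₂=0.009
apply F[1]=-4.490 → step 2: x=-0.004, v=-0.168, θ₁=-0.005, ω₁=0.208, θ₂=0.006, ω₂=0.017
apply F[2]=-1.346 → step 3: x=-0.007, v=-0.184, θ₁=-0.001, ω₁=0.225, θ₂=0.007, ω₂=0.022
apply F[3]=+0.576 → step 4: x=-0.011, v=-0.177, θ₁=0.004, ω₁=0.215, θ₂=0.007, ω₂=0.025
apply F[4]=+1.684 → step 5: x=-0.014, v=-0.157, θ₁=0.008, ω₁=0.190, θ₂=0.008, ω₂=0.026
apply F[5]=+2.260 → step 6: x=-0.017, v=-0.130, θ₁=0.011, ω₁=0.157, θ₂=0.008, ω₂=0.025
apply F[6]=+2.496 → step 7: x=-0.020, v=-0.100, θ₁=0.014, ω₁=0.123, θ₂=0.009, ω₂=0.023
apply F[7]=+2.517 → step 8: x=-0.021, v=-0.070, θ₁=0.016, ω₁=0.089, θ₂=0.009, ω₂=0.019
apply F[8]=+2.408 → step 9: x=-0.022, v=-0.042, θ₁=0.018, ω₁=0.058, θ₂=0.010, ω₂=0.015
apply F[9]=+2.226 → step 10: x=-0.023, v=-0.016, θ₁=0.018, ω₁=0.031, θ₂=0.010, ω₂=0.010
apply F[10]=+2.005 → step 11: x=-0.023, v=0.008, θ₁=0.019, ω₁=0.007, θ₂=0.010, ω₂=0.005
apply F[11]=+1.769 → step 12: x=-0.023, v=0.028, θ₁=0.019, ω₁=-0.012, θ₂=0.010, ω₂=0.000
apply F[12]=+1.532 → step 13: x=-0.022, v=0.046, θ₁=0.018, ω₁=-0.028, θ₂=0.010, ω₂=-0.005
apply F[13]=+1.305 → step 14: x=-0.021, v=0.061, θ₁=0.018, ω₁=-0.041, θ₂=0.010, ω₂=-0.010
apply F[14]=+1.093 → step 15: x=-0.020, v=0.074, θ₁=0.017, ω₁=-0.051, θ₂=0.010, ω₂=-0.014
apply F[15]=+0.897 → step 16: x=-0.018, v=0.084, θ₁=0.016, ω₁=-0.058, θ₂=0.009, ω₂=-0.018
apply F[16]=+0.721 → step 17: x=-0.016, v=0.092, θ₁=0.014, ω₁=-0.063, θ₂=0.009, ω₂=-0.021
Max |angle| over trajectory = 0.019 rad = 1.1°.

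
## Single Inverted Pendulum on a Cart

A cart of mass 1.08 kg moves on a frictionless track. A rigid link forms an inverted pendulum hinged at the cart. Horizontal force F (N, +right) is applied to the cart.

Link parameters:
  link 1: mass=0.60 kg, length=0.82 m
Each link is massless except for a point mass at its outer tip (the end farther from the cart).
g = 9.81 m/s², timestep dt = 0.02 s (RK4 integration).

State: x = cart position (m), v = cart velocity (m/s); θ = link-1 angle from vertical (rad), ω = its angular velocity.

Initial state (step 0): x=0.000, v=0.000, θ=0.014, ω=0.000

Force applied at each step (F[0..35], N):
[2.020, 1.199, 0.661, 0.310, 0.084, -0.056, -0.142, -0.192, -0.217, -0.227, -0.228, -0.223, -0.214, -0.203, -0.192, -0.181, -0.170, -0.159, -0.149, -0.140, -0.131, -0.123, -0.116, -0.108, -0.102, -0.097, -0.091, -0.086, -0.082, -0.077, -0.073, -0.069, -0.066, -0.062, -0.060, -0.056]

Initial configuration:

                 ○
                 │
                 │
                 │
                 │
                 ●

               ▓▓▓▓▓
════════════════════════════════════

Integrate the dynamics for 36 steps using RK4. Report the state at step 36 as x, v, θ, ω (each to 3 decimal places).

apply F[0]=+2.020 → step 1: x=0.000, v=0.036, θ=0.014, ω=-0.040
apply F[1]=+1.199 → step 2: x=0.001, v=0.057, θ=0.013, ω=-0.063
apply F[2]=+0.661 → step 3: x=0.003, v=0.068, θ=0.011, ω=-0.073
apply F[3]=+0.310 → step 4: x=0.004, v=0.072, θ=0.010, ω=-0.076
apply F[4]=+0.084 → step 5: x=0.005, v=0.073, θ=0.008, ω=-0.075
apply F[5]=-0.056 → step 6: x=0.007, v=0.071, θ=0.007, ω=-0.071
apply F[6]=-0.142 → step 7: x=0.008, v=0.068, θ=0.005, ω=-0.065
apply F[7]=-0.192 → step 8: x=0.010, v=0.064, θ=0.004, ω=-0.059
apply F[8]=-0.217 → step 9: x=0.011, v=0.059, θ=0.003, ω=-0.053
apply F[9]=-0.227 → step 10: x=0.012, v=0.055, θ=0.002, ω=-0.047
apply F[10]=-0.228 → step 11: x=0.013, v=0.050, θ=0.001, ω=-0.041
apply F[11]=-0.223 → step 12: x=0.014, v=0.046, θ=0.000, ω=-0.036
apply F[12]=-0.214 → step 13: x=0.015, v=0.042, θ=-0.000, ω=-0.031
apply F[13]=-0.203 → step 14: x=0.016, v=0.038, θ=-0.001, ω=-0.027
apply F[14]=-0.192 → step 15: x=0.016, v=0.035, θ=-0.001, ω=-0.023
apply F[15]=-0.181 → step 16: x=0.017, v=0.032, θ=-0.002, ω=-0.019
apply F[16]=-0.170 → step 17: x=0.018, v=0.029, θ=-0.002, ω=-0.016
apply F[17]=-0.159 → step 18: x=0.018, v=0.026, θ=-0.002, ω=-0.013
apply F[18]=-0.149 → step 19: x=0.019, v=0.024, θ=-0.003, ω=-0.011
apply F[19]=-0.140 → step 20: x=0.019, v=0.021, θ=-0.003, ω=-0.009
apply F[20]=-0.131 → step 21: x=0.019, v=0.019, θ=-0.003, ω=-0.007
apply F[21]=-0.123 → step 22: x=0.020, v=0.017, θ=-0.003, ω=-0.005
apply F[22]=-0.116 → step 23: x=0.020, v=0.016, θ=-0.003, ω=-0.004
apply F[23]=-0.108 → step 24: x=0.020, v=0.014, θ=-0.003, ω=-0.003
apply F[24]=-0.102 → step 25: x=0.021, v=0.012, θ=-0.003, ω=-0.002
apply F[25]=-0.097 → step 26: x=0.021, v=0.011, θ=-0.003, ω=-0.001
apply F[26]=-0.091 → step 27: x=0.021, v=0.010, θ=-0.003, ω=0.000
apply F[27]=-0.086 → step 28: x=0.021, v=0.008, θ=-0.003, ω=0.001
apply F[28]=-0.082 → step 29: x=0.022, v=0.007, θ=-0.003, ω=0.001
apply F[29]=-0.077 → step 30: x=0.022, v=0.006, θ=-0.003, ω=0.002
apply F[30]=-0.073 → step 31: x=0.022, v=0.005, θ=-0.003, ω=0.002
apply F[31]=-0.069 → step 32: x=0.022, v=0.004, θ=-0.003, ω=0.003
apply F[32]=-0.066 → step 33: x=0.022, v=0.003, θ=-0.003, ω=0.003
apply F[33]=-0.062 → step 34: x=0.022, v=0.003, θ=-0.003, ω=0.003
apply F[34]=-0.060 → step 35: x=0.022, v=0.002, θ=-0.003, ω=0.003
apply F[35]=-0.056 → step 36: x=0.022, v=0.001, θ=-0.003, ω=0.004

Answer: x=0.022, v=0.001, θ=-0.003, ω=0.004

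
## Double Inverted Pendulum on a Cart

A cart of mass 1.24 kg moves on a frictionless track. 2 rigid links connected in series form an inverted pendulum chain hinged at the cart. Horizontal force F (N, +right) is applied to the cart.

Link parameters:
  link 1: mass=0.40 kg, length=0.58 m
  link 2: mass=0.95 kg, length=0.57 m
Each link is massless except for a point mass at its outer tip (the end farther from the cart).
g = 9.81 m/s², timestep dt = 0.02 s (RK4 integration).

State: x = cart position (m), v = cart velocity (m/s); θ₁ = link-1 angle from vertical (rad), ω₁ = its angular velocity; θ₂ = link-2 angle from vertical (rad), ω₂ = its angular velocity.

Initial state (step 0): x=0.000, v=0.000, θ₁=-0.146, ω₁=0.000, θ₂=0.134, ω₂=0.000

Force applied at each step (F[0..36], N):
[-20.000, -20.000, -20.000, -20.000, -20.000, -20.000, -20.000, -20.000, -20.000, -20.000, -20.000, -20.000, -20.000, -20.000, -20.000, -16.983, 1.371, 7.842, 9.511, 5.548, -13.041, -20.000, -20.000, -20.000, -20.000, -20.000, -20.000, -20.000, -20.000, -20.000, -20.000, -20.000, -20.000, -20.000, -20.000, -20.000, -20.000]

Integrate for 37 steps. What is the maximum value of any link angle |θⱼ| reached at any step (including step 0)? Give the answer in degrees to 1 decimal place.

Answer: 196.5°

Derivation:
apply F[0]=-20.000 → step 1: x=-0.003, v=-0.291, θ₁=-0.144, ω₁=0.231, θ₂=0.137, ω₂=0.327
apply F[1]=-20.000 → step 2: x=-0.012, v=-0.584, θ₁=-0.137, ω₁=0.469, θ₂=0.147, ω₂=0.650
apply F[2]=-20.000 → step 3: x=-0.026, v=-0.880, θ₁=-0.125, ω₁=0.725, θ₂=0.163, ω₂=0.964
apply F[3]=-20.000 → step 4: x=-0.047, v=-1.180, θ₁=-0.108, ω₁=1.005, θ₂=0.186, ω₂=1.264
apply F[4]=-20.000 → step 5: x=-0.074, v=-1.485, θ₁=-0.084, ω₁=1.321, θ₂=0.214, ω₂=1.543
apply F[5]=-20.000 → step 6: x=-0.106, v=-1.797, θ₁=-0.054, ω₁=1.682, θ₂=0.247, ω₂=1.789
apply F[6]=-20.000 → step 7: x=-0.145, v=-2.115, θ₁=-0.017, ω₁=2.099, θ₂=0.285, ω₂=1.991
apply F[7]=-20.000 → step 8: x=-0.191, v=-2.438, θ₁=0.030, ω₁=2.582, θ₂=0.326, ω₂=2.133
apply F[8]=-20.000 → step 9: x=-0.243, v=-2.763, θ₁=0.087, ω₁=3.135, θ₂=0.370, ω₂=2.198
apply F[9]=-20.000 → step 10: x=-0.301, v=-3.083, θ₁=0.156, ω₁=3.758, θ₂=0.414, ω₂=2.174
apply F[10]=-20.000 → step 11: x=-0.366, v=-3.387, θ₁=0.238, ω₁=4.432, θ₂=0.456, ω₂=2.055
apply F[11]=-20.000 → step 12: x=-0.437, v=-3.657, θ₁=0.333, ω₁=5.112, θ₂=0.495, ω₂=1.868
apply F[12]=-20.000 → step 13: x=-0.512, v=-3.874, θ₁=0.442, ω₁=5.721, θ₂=0.531, ω₂=1.679
apply F[13]=-20.000 → step 14: x=-0.591, v=-4.023, θ₁=0.561, ω₁=6.172, θ₂=0.563, ω₂=1.591
apply F[14]=-20.000 → step 15: x=-0.673, v=-4.109, θ₁=0.687, ω₁=6.421, θ₂=0.596, ω₂=1.689
apply F[15]=-16.983 → step 16: x=-0.755, v=-4.119, θ₁=0.816, ω₁=6.459, θ₂=0.632, ω₂=1.979
apply F[16]=+1.371 → step 17: x=-0.835, v=-3.924, θ₁=0.944, ω₁=6.306, θ₂=0.674, ω₂=2.255
apply F[17]=+7.842 → step 18: x=-0.911, v=-3.667, θ₁=1.069, ω₁=6.164, θ₂=0.722, ω₂=2.509
apply F[18]=+9.511 → step 19: x=-0.982, v=-3.398, θ₁=1.191, ω₁=6.068, θ₂=0.775, ω₂=2.770
apply F[19]=+5.548 → step 20: x=-1.048, v=-3.164, θ₁=1.311, ω₁=5.988, θ₂=0.833, ω₂=3.126
apply F[20]=-13.041 → step 21: x=-1.110, v=-3.106, θ₁=1.429, ω₁=5.782, θ₂=0.903, ω₂=3.846
apply F[21]=-20.000 → step 22: x=-1.172, v=-3.109, θ₁=1.542, ω₁=5.455, θ₂=0.989, ω₂=4.746
apply F[22]=-20.000 → step 23: x=-1.235, v=-3.101, θ₁=1.647, ω₁=5.038, θ₂=1.093, ω₂=5.693
apply F[23]=-20.000 → step 24: x=-1.296, v=-3.075, θ₁=1.742, ω₁=4.522, θ₂=1.217, ω₂=6.680
apply F[24]=-20.000 → step 25: x=-1.357, v=-3.015, θ₁=1.827, ω₁=3.915, θ₂=1.361, ω₂=7.698
apply F[25]=-20.000 → step 26: x=-1.417, v=-2.898, θ₁=1.899, ω₁=3.273, θ₂=1.525, ω₂=8.719
apply F[26]=-20.000 → step 27: x=-1.473, v=-2.697, θ₁=1.959, ω₁=2.739, θ₂=1.709, ω₂=9.653
apply F[27]=-20.000 → step 28: x=-1.524, v=-2.396, θ₁=2.011, ω₁=2.578, θ₂=1.909, ω₂=10.298
apply F[28]=-20.000 → step 29: x=-1.568, v=-2.027, θ₁=2.066, ω₁=3.060, θ₂=2.117, ω₂=10.398
apply F[29]=-20.000 → step 30: x=-1.605, v=-1.662, θ₁=2.138, ω₁=4.195, θ₂=2.321, ω₂=9.880
apply F[30]=-20.000 → step 31: x=-1.635, v=-1.334, θ₁=2.237, ω₁=5.745, θ₂=2.509, ω₂=8.885
apply F[31]=-20.000 → step 32: x=-1.658, v=-1.026, θ₁=2.369, ω₁=7.507, θ₂=2.674, ω₂=7.549
apply F[32]=-20.000 → step 33: x=-1.676, v=-0.699, θ₁=2.538, ω₁=9.406, θ₂=2.809, ω₂=5.941
apply F[33]=-20.000 → step 34: x=-1.686, v=-0.346, θ₁=2.745, ω₁=11.325, θ₂=2.911, ω₂=4.248
apply F[34]=-20.000 → step 35: x=-1.690, v=-0.123, θ₁=2.986, ω₁=12.418, θ₂=2.984, ω₂=3.349
apply F[35]=-20.000 → step 36: x=-1.694, v=-0.366, θ₁=3.226, ω₁=11.313, θ₂=3.058, ω₂=4.336
apply F[36]=-20.000 → step 37: x=-1.707, v=-0.954, θ₁=3.430, ω₁=8.996, θ₂=3.163, ω₂=6.078
Max |angle| over trajectory = 3.430 rad = 196.5°.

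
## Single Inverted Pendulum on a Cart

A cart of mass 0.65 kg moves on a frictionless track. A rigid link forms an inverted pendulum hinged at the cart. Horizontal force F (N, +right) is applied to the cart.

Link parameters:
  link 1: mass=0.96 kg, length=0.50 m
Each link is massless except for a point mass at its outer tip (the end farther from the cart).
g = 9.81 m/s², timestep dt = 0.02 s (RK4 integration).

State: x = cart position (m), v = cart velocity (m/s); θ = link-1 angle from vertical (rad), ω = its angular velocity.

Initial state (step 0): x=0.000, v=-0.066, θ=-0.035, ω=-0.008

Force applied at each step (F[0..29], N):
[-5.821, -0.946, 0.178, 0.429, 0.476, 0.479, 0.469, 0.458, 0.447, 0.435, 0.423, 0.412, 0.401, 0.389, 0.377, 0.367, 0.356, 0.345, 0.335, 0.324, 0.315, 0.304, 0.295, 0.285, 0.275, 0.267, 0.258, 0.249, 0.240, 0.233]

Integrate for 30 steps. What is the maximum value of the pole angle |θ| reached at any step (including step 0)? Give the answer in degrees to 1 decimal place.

Answer: 2.0°

Derivation:
apply F[0]=-5.821 → step 1: x=-0.003, v=-0.235, θ=-0.032, ω=0.316
apply F[1]=-0.946 → step 2: x=-0.008, v=-0.256, θ=-0.025, ω=0.347
apply F[2]=+0.178 → step 3: x=-0.013, v=-0.244, θ=-0.019, ω=0.315
apply F[3]=+0.429 → step 4: x=-0.018, v=-0.226, θ=-0.013, ω=0.273
apply F[4]=+0.476 → step 5: x=-0.022, v=-0.209, θ=-0.008, ω=0.234
apply F[5]=+0.479 → step 6: x=-0.026, v=-0.192, θ=-0.003, ω=0.199
apply F[6]=+0.469 → step 7: x=-0.030, v=-0.177, θ=0.000, ω=0.169
apply F[7]=+0.458 → step 8: x=-0.033, v=-0.164, θ=0.003, ω=0.142
apply F[8]=+0.447 → step 9: x=-0.036, v=-0.152, θ=0.006, ω=0.119
apply F[9]=+0.435 → step 10: x=-0.039, v=-0.140, θ=0.008, ω=0.099
apply F[10]=+0.423 → step 11: x=-0.042, v=-0.130, θ=0.010, ω=0.082
apply F[11]=+0.412 → step 12: x=-0.044, v=-0.120, θ=0.011, ω=0.067
apply F[12]=+0.401 → step 13: x=-0.047, v=-0.111, θ=0.013, ω=0.054
apply F[13]=+0.389 → step 14: x=-0.049, v=-0.103, θ=0.014, ω=0.043
apply F[14]=+0.377 → step 15: x=-0.051, v=-0.096, θ=0.014, ω=0.033
apply F[15]=+0.367 → step 16: x=-0.053, v=-0.089, θ=0.015, ω=0.025
apply F[16]=+0.356 → step 17: x=-0.054, v=-0.082, θ=0.015, ω=0.018
apply F[17]=+0.345 → step 18: x=-0.056, v=-0.076, θ=0.016, ω=0.012
apply F[18]=+0.335 → step 19: x=-0.057, v=-0.070, θ=0.016, ω=0.007
apply F[19]=+0.324 → step 20: x=-0.059, v=-0.065, θ=0.016, ω=0.002
apply F[20]=+0.315 → step 21: x=-0.060, v=-0.060, θ=0.016, ω=-0.002
apply F[21]=+0.304 → step 22: x=-0.061, v=-0.055, θ=0.016, ω=-0.005
apply F[22]=+0.295 → step 23: x=-0.062, v=-0.051, θ=0.016, ω=-0.008
apply F[23]=+0.285 → step 24: x=-0.063, v=-0.046, θ=0.016, ω=-0.010
apply F[24]=+0.275 → step 25: x=-0.064, v=-0.042, θ=0.015, ω=-0.012
apply F[25]=+0.267 → step 26: x=-0.065, v=-0.039, θ=0.015, ω=-0.013
apply F[26]=+0.258 → step 27: x=-0.066, v=-0.035, θ=0.015, ω=-0.015
apply F[27]=+0.249 → step 28: x=-0.066, v=-0.032, θ=0.015, ω=-0.016
apply F[28]=+0.240 → step 29: x=-0.067, v=-0.028, θ=0.014, ω=-0.017
apply F[29]=+0.233 → step 30: x=-0.067, v=-0.025, θ=0.014, ω=-0.017
Max |angle| over trajectory = 0.035 rad = 2.0°.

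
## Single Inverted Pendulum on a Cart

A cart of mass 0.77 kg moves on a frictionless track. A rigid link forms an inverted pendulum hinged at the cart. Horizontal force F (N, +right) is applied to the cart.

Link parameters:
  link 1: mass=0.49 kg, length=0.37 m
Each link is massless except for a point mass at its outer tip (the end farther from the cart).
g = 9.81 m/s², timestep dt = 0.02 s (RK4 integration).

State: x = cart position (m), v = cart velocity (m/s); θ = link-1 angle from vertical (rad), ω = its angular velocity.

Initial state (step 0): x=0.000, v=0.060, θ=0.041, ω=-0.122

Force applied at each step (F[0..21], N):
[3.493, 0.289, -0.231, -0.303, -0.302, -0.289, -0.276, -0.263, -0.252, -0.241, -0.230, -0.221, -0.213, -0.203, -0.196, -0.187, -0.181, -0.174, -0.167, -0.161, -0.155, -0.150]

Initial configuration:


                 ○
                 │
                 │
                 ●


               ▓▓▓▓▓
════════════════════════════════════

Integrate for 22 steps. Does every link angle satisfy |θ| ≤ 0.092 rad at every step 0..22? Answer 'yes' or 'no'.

Answer: yes

Derivation:
apply F[0]=+3.493 → step 1: x=0.002, v=0.146, θ=0.036, ω=-0.333
apply F[1]=+0.289 → step 2: x=0.005, v=0.149, θ=0.030, ω=-0.325
apply F[2]=-0.231 → step 3: x=0.008, v=0.140, θ=0.024, ω=-0.285
apply F[3]=-0.303 → step 4: x=0.011, v=0.129, θ=0.019, ω=-0.246
apply F[4]=-0.302 → step 5: x=0.013, v=0.119, θ=0.014, ω=-0.210
apply F[5]=-0.289 → step 6: x=0.015, v=0.110, θ=0.010, ω=-0.180
apply F[6]=-0.276 → step 7: x=0.017, v=0.102, θ=0.007, ω=-0.153
apply F[7]=-0.263 → step 8: x=0.019, v=0.095, θ=0.004, ω=-0.130
apply F[8]=-0.252 → step 9: x=0.021, v=0.088, θ=0.002, ω=-0.110
apply F[9]=-0.241 → step 10: x=0.023, v=0.082, θ=-0.001, ω=-0.093
apply F[10]=-0.230 → step 11: x=0.025, v=0.076, θ=-0.002, ω=-0.078
apply F[11]=-0.221 → step 12: x=0.026, v=0.070, θ=-0.004, ω=-0.065
apply F[12]=-0.213 → step 13: x=0.027, v=0.065, θ=-0.005, ω=-0.054
apply F[13]=-0.203 → step 14: x=0.029, v=0.061, θ=-0.006, ω=-0.044
apply F[14]=-0.196 → step 15: x=0.030, v=0.056, θ=-0.007, ω=-0.036
apply F[15]=-0.187 → step 16: x=0.031, v=0.053, θ=-0.007, ω=-0.028
apply F[16]=-0.181 → step 17: x=0.032, v=0.049, θ=-0.008, ω=-0.022
apply F[17]=-0.174 → step 18: x=0.033, v=0.045, θ=-0.008, ω=-0.017
apply F[18]=-0.167 → step 19: x=0.034, v=0.042, θ=-0.008, ω=-0.012
apply F[19]=-0.161 → step 20: x=0.035, v=0.039, θ=-0.009, ω=-0.008
apply F[20]=-0.155 → step 21: x=0.035, v=0.036, θ=-0.009, ω=-0.005
apply F[21]=-0.150 → step 22: x=0.036, v=0.033, θ=-0.009, ω=-0.002
Max |angle| over trajectory = 0.041 rad; bound = 0.092 → within bound.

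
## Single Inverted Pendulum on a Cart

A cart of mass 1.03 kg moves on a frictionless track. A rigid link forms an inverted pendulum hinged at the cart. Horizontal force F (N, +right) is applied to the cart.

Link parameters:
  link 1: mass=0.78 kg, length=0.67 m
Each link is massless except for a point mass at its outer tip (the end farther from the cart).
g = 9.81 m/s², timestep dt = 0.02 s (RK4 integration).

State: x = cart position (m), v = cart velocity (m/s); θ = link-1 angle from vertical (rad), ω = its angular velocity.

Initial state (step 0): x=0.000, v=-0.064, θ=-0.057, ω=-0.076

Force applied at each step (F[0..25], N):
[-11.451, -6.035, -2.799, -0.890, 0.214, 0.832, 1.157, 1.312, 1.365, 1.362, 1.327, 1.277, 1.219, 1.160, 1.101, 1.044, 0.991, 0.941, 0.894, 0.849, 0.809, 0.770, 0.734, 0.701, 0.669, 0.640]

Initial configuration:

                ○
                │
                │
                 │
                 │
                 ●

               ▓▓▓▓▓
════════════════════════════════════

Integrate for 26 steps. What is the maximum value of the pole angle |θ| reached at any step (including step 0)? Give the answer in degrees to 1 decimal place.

apply F[0]=-11.451 → step 1: x=-0.003, v=-0.277, θ=-0.056, ω=0.225
apply F[1]=-6.035 → step 2: x=-0.010, v=-0.387, θ=-0.050, ω=0.373
apply F[2]=-2.799 → step 3: x=-0.018, v=-0.434, θ=-0.042, ω=0.430
apply F[3]=-0.890 → step 4: x=-0.027, v=-0.446, θ=-0.033, ω=0.437
apply F[4]=+0.214 → step 5: x=-0.036, v=-0.438, θ=-0.024, ω=0.416
apply F[5]=+0.832 → step 6: x=-0.044, v=-0.419, θ=-0.016, ω=0.382
apply F[6]=+1.157 → step 7: x=-0.053, v=-0.394, θ=-0.009, ω=0.342
apply F[7]=+1.312 → step 8: x=-0.060, v=-0.368, θ=-0.003, ω=0.301
apply F[8]=+1.365 → step 9: x=-0.067, v=-0.341, θ=0.003, ω=0.261
apply F[9]=+1.362 → step 10: x=-0.074, v=-0.316, θ=0.008, ω=0.225
apply F[10]=+1.327 → step 11: x=-0.080, v=-0.291, θ=0.012, ω=0.191
apply F[11]=+1.277 → step 12: x=-0.086, v=-0.269, θ=0.015, ω=0.161
apply F[12]=+1.219 → step 13: x=-0.091, v=-0.248, θ=0.018, ω=0.135
apply F[13]=+1.160 → step 14: x=-0.095, v=-0.228, θ=0.021, ω=0.111
apply F[14]=+1.101 → step 15: x=-0.100, v=-0.210, θ=0.023, ω=0.091
apply F[15]=+1.044 → step 16: x=-0.104, v=-0.193, θ=0.025, ω=0.073
apply F[16]=+0.991 → step 17: x=-0.108, v=-0.178, θ=0.026, ω=0.057
apply F[17]=+0.941 → step 18: x=-0.111, v=-0.163, θ=0.027, ω=0.043
apply F[18]=+0.894 → step 19: x=-0.114, v=-0.150, θ=0.028, ω=0.031
apply F[19]=+0.849 → step 20: x=-0.117, v=-0.138, θ=0.028, ω=0.021
apply F[20]=+0.809 → step 21: x=-0.120, v=-0.126, θ=0.028, ω=0.012
apply F[21]=+0.770 → step 22: x=-0.122, v=-0.115, θ=0.029, ω=0.004
apply F[22]=+0.734 → step 23: x=-0.124, v=-0.105, θ=0.029, ω=-0.002
apply F[23]=+0.701 → step 24: x=-0.126, v=-0.096, θ=0.028, ω=-0.008
apply F[24]=+0.669 → step 25: x=-0.128, v=-0.087, θ=0.028, ω=-0.013
apply F[25]=+0.640 → step 26: x=-0.130, v=-0.079, θ=0.028, ω=-0.017
Max |angle| over trajectory = 0.057 rad = 3.3°.

Answer: 3.3°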